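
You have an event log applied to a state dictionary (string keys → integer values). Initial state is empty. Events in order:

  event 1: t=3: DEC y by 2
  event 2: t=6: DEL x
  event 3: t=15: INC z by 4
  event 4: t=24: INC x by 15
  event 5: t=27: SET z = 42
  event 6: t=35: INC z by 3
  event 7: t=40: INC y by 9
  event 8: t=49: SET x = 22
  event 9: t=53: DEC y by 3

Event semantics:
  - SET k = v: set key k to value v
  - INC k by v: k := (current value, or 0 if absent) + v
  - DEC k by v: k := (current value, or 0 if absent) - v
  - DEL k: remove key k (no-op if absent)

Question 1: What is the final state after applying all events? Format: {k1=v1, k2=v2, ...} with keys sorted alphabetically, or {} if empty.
Answer: {x=22, y=4, z=45}

Derivation:
  after event 1 (t=3: DEC y by 2): {y=-2}
  after event 2 (t=6: DEL x): {y=-2}
  after event 3 (t=15: INC z by 4): {y=-2, z=4}
  after event 4 (t=24: INC x by 15): {x=15, y=-2, z=4}
  after event 5 (t=27: SET z = 42): {x=15, y=-2, z=42}
  after event 6 (t=35: INC z by 3): {x=15, y=-2, z=45}
  after event 7 (t=40: INC y by 9): {x=15, y=7, z=45}
  after event 8 (t=49: SET x = 22): {x=22, y=7, z=45}
  after event 9 (t=53: DEC y by 3): {x=22, y=4, z=45}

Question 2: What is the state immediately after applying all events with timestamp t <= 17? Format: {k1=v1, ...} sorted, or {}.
Apply events with t <= 17 (3 events):
  after event 1 (t=3: DEC y by 2): {y=-2}
  after event 2 (t=6: DEL x): {y=-2}
  after event 3 (t=15: INC z by 4): {y=-2, z=4}

Answer: {y=-2, z=4}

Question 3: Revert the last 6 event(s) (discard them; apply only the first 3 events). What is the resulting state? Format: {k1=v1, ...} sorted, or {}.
Answer: {y=-2, z=4}

Derivation:
Keep first 3 events (discard last 6):
  after event 1 (t=3: DEC y by 2): {y=-2}
  after event 2 (t=6: DEL x): {y=-2}
  after event 3 (t=15: INC z by 4): {y=-2, z=4}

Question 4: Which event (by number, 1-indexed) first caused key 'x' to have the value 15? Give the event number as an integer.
Answer: 4

Derivation:
Looking for first event where x becomes 15:
  event 4: x (absent) -> 15  <-- first match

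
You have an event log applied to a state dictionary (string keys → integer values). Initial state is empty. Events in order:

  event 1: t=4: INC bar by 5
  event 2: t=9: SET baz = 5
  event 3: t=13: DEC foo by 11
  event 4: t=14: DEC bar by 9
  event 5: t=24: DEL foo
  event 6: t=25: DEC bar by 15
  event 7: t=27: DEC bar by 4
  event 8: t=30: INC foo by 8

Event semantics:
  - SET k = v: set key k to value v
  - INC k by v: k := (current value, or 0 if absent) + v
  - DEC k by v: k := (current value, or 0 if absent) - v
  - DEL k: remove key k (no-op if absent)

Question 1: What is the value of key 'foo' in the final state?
Track key 'foo' through all 8 events:
  event 1 (t=4: INC bar by 5): foo unchanged
  event 2 (t=9: SET baz = 5): foo unchanged
  event 3 (t=13: DEC foo by 11): foo (absent) -> -11
  event 4 (t=14: DEC bar by 9): foo unchanged
  event 5 (t=24: DEL foo): foo -11 -> (absent)
  event 6 (t=25: DEC bar by 15): foo unchanged
  event 7 (t=27: DEC bar by 4): foo unchanged
  event 8 (t=30: INC foo by 8): foo (absent) -> 8
Final: foo = 8

Answer: 8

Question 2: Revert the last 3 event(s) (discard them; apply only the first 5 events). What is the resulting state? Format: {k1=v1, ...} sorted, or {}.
Keep first 5 events (discard last 3):
  after event 1 (t=4: INC bar by 5): {bar=5}
  after event 2 (t=9: SET baz = 5): {bar=5, baz=5}
  after event 3 (t=13: DEC foo by 11): {bar=5, baz=5, foo=-11}
  after event 4 (t=14: DEC bar by 9): {bar=-4, baz=5, foo=-11}
  after event 5 (t=24: DEL foo): {bar=-4, baz=5}

Answer: {bar=-4, baz=5}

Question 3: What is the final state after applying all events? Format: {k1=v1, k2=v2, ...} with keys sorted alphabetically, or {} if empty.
Answer: {bar=-23, baz=5, foo=8}

Derivation:
  after event 1 (t=4: INC bar by 5): {bar=5}
  after event 2 (t=9: SET baz = 5): {bar=5, baz=5}
  after event 3 (t=13: DEC foo by 11): {bar=5, baz=5, foo=-11}
  after event 4 (t=14: DEC bar by 9): {bar=-4, baz=5, foo=-11}
  after event 5 (t=24: DEL foo): {bar=-4, baz=5}
  after event 6 (t=25: DEC bar by 15): {bar=-19, baz=5}
  after event 7 (t=27: DEC bar by 4): {bar=-23, baz=5}
  after event 8 (t=30: INC foo by 8): {bar=-23, baz=5, foo=8}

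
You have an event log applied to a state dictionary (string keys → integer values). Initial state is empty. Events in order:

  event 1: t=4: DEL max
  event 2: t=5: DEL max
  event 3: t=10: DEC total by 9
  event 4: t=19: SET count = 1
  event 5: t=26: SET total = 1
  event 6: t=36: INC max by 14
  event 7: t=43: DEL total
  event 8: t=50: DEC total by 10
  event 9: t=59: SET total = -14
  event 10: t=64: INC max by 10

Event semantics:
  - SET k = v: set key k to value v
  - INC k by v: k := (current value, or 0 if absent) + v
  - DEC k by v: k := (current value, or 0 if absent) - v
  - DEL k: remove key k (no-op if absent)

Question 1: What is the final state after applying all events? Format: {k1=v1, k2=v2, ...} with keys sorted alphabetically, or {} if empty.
Answer: {count=1, max=24, total=-14}

Derivation:
  after event 1 (t=4: DEL max): {}
  after event 2 (t=5: DEL max): {}
  after event 3 (t=10: DEC total by 9): {total=-9}
  after event 4 (t=19: SET count = 1): {count=1, total=-9}
  after event 5 (t=26: SET total = 1): {count=1, total=1}
  after event 6 (t=36: INC max by 14): {count=1, max=14, total=1}
  after event 7 (t=43: DEL total): {count=1, max=14}
  after event 8 (t=50: DEC total by 10): {count=1, max=14, total=-10}
  after event 9 (t=59: SET total = -14): {count=1, max=14, total=-14}
  after event 10 (t=64: INC max by 10): {count=1, max=24, total=-14}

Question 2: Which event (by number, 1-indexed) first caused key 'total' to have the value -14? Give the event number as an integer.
Answer: 9

Derivation:
Looking for first event where total becomes -14:
  event 3: total = -9
  event 4: total = -9
  event 5: total = 1
  event 6: total = 1
  event 7: total = (absent)
  event 8: total = -10
  event 9: total -10 -> -14  <-- first match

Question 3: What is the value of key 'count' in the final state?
Track key 'count' through all 10 events:
  event 1 (t=4: DEL max): count unchanged
  event 2 (t=5: DEL max): count unchanged
  event 3 (t=10: DEC total by 9): count unchanged
  event 4 (t=19: SET count = 1): count (absent) -> 1
  event 5 (t=26: SET total = 1): count unchanged
  event 6 (t=36: INC max by 14): count unchanged
  event 7 (t=43: DEL total): count unchanged
  event 8 (t=50: DEC total by 10): count unchanged
  event 9 (t=59: SET total = -14): count unchanged
  event 10 (t=64: INC max by 10): count unchanged
Final: count = 1

Answer: 1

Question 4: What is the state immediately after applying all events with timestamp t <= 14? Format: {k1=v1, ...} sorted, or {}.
Answer: {total=-9}

Derivation:
Apply events with t <= 14 (3 events):
  after event 1 (t=4: DEL max): {}
  after event 2 (t=5: DEL max): {}
  after event 3 (t=10: DEC total by 9): {total=-9}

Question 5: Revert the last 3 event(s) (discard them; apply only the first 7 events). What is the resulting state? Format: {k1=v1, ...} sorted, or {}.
Answer: {count=1, max=14}

Derivation:
Keep first 7 events (discard last 3):
  after event 1 (t=4: DEL max): {}
  after event 2 (t=5: DEL max): {}
  after event 3 (t=10: DEC total by 9): {total=-9}
  after event 4 (t=19: SET count = 1): {count=1, total=-9}
  after event 5 (t=26: SET total = 1): {count=1, total=1}
  after event 6 (t=36: INC max by 14): {count=1, max=14, total=1}
  after event 7 (t=43: DEL total): {count=1, max=14}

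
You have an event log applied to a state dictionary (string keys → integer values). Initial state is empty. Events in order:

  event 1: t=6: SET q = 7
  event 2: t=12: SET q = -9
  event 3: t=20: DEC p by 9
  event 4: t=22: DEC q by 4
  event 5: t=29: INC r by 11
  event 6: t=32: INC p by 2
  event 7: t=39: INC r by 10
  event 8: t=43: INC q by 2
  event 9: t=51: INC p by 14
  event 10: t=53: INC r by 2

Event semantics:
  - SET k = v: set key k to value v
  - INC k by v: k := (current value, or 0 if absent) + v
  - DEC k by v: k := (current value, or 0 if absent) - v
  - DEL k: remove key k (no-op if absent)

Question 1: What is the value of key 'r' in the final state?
Track key 'r' through all 10 events:
  event 1 (t=6: SET q = 7): r unchanged
  event 2 (t=12: SET q = -9): r unchanged
  event 3 (t=20: DEC p by 9): r unchanged
  event 4 (t=22: DEC q by 4): r unchanged
  event 5 (t=29: INC r by 11): r (absent) -> 11
  event 6 (t=32: INC p by 2): r unchanged
  event 7 (t=39: INC r by 10): r 11 -> 21
  event 8 (t=43: INC q by 2): r unchanged
  event 9 (t=51: INC p by 14): r unchanged
  event 10 (t=53: INC r by 2): r 21 -> 23
Final: r = 23

Answer: 23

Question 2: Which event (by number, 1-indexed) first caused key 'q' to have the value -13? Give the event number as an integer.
Looking for first event where q becomes -13:
  event 1: q = 7
  event 2: q = -9
  event 3: q = -9
  event 4: q -9 -> -13  <-- first match

Answer: 4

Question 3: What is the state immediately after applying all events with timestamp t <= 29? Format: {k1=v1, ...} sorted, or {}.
Apply events with t <= 29 (5 events):
  after event 1 (t=6: SET q = 7): {q=7}
  after event 2 (t=12: SET q = -9): {q=-9}
  after event 3 (t=20: DEC p by 9): {p=-9, q=-9}
  after event 4 (t=22: DEC q by 4): {p=-9, q=-13}
  after event 5 (t=29: INC r by 11): {p=-9, q=-13, r=11}

Answer: {p=-9, q=-13, r=11}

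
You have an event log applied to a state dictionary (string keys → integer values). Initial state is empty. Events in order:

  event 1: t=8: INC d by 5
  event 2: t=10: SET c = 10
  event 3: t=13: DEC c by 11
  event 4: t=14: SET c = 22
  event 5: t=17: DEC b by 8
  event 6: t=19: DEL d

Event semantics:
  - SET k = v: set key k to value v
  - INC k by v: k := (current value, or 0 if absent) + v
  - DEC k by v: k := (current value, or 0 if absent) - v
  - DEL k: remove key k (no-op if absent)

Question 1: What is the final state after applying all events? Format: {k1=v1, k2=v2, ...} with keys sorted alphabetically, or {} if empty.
  after event 1 (t=8: INC d by 5): {d=5}
  after event 2 (t=10: SET c = 10): {c=10, d=5}
  after event 3 (t=13: DEC c by 11): {c=-1, d=5}
  after event 4 (t=14: SET c = 22): {c=22, d=5}
  after event 5 (t=17: DEC b by 8): {b=-8, c=22, d=5}
  after event 6 (t=19: DEL d): {b=-8, c=22}

Answer: {b=-8, c=22}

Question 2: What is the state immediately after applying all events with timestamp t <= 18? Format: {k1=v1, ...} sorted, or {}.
Answer: {b=-8, c=22, d=5}

Derivation:
Apply events with t <= 18 (5 events):
  after event 1 (t=8: INC d by 5): {d=5}
  after event 2 (t=10: SET c = 10): {c=10, d=5}
  after event 3 (t=13: DEC c by 11): {c=-1, d=5}
  after event 4 (t=14: SET c = 22): {c=22, d=5}
  after event 5 (t=17: DEC b by 8): {b=-8, c=22, d=5}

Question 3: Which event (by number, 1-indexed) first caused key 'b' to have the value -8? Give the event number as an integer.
Looking for first event where b becomes -8:
  event 5: b (absent) -> -8  <-- first match

Answer: 5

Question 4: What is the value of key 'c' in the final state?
Track key 'c' through all 6 events:
  event 1 (t=8: INC d by 5): c unchanged
  event 2 (t=10: SET c = 10): c (absent) -> 10
  event 3 (t=13: DEC c by 11): c 10 -> -1
  event 4 (t=14: SET c = 22): c -1 -> 22
  event 5 (t=17: DEC b by 8): c unchanged
  event 6 (t=19: DEL d): c unchanged
Final: c = 22

Answer: 22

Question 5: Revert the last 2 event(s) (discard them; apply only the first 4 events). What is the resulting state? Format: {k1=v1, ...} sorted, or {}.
Keep first 4 events (discard last 2):
  after event 1 (t=8: INC d by 5): {d=5}
  after event 2 (t=10: SET c = 10): {c=10, d=5}
  after event 3 (t=13: DEC c by 11): {c=-1, d=5}
  after event 4 (t=14: SET c = 22): {c=22, d=5}

Answer: {c=22, d=5}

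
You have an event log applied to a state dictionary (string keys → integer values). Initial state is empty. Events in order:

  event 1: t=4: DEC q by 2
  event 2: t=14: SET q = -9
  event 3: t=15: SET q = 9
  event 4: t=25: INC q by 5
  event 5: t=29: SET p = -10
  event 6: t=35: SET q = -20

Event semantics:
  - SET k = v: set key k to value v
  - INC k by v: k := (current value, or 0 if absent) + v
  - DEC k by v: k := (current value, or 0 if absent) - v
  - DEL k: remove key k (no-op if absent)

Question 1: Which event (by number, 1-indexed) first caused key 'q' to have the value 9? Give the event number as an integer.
Looking for first event where q becomes 9:
  event 1: q = -2
  event 2: q = -9
  event 3: q -9 -> 9  <-- first match

Answer: 3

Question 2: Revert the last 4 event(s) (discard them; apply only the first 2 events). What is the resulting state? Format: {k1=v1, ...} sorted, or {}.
Keep first 2 events (discard last 4):
  after event 1 (t=4: DEC q by 2): {q=-2}
  after event 2 (t=14: SET q = -9): {q=-9}

Answer: {q=-9}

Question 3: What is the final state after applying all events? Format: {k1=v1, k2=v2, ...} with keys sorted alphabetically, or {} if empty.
Answer: {p=-10, q=-20}

Derivation:
  after event 1 (t=4: DEC q by 2): {q=-2}
  after event 2 (t=14: SET q = -9): {q=-9}
  after event 3 (t=15: SET q = 9): {q=9}
  after event 4 (t=25: INC q by 5): {q=14}
  after event 5 (t=29: SET p = -10): {p=-10, q=14}
  after event 6 (t=35: SET q = -20): {p=-10, q=-20}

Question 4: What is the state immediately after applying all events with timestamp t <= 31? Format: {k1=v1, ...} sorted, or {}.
Answer: {p=-10, q=14}

Derivation:
Apply events with t <= 31 (5 events):
  after event 1 (t=4: DEC q by 2): {q=-2}
  after event 2 (t=14: SET q = -9): {q=-9}
  after event 3 (t=15: SET q = 9): {q=9}
  after event 4 (t=25: INC q by 5): {q=14}
  after event 5 (t=29: SET p = -10): {p=-10, q=14}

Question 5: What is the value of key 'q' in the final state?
Answer: -20

Derivation:
Track key 'q' through all 6 events:
  event 1 (t=4: DEC q by 2): q (absent) -> -2
  event 2 (t=14: SET q = -9): q -2 -> -9
  event 3 (t=15: SET q = 9): q -9 -> 9
  event 4 (t=25: INC q by 5): q 9 -> 14
  event 5 (t=29: SET p = -10): q unchanged
  event 6 (t=35: SET q = -20): q 14 -> -20
Final: q = -20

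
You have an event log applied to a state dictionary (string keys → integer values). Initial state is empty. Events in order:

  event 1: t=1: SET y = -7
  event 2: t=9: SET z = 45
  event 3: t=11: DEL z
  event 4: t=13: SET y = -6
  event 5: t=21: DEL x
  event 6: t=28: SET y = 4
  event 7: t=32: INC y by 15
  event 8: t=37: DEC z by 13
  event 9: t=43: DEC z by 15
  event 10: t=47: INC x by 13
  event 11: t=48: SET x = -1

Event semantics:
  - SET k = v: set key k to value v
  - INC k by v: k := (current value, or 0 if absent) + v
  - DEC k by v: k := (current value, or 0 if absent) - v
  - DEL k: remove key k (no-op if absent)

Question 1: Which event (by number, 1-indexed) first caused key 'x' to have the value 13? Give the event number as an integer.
Answer: 10

Derivation:
Looking for first event where x becomes 13:
  event 10: x (absent) -> 13  <-- first match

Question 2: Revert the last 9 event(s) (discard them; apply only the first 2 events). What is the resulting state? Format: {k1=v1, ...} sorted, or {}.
Keep first 2 events (discard last 9):
  after event 1 (t=1: SET y = -7): {y=-7}
  after event 2 (t=9: SET z = 45): {y=-7, z=45}

Answer: {y=-7, z=45}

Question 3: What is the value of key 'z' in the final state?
Answer: -28

Derivation:
Track key 'z' through all 11 events:
  event 1 (t=1: SET y = -7): z unchanged
  event 2 (t=9: SET z = 45): z (absent) -> 45
  event 3 (t=11: DEL z): z 45 -> (absent)
  event 4 (t=13: SET y = -6): z unchanged
  event 5 (t=21: DEL x): z unchanged
  event 6 (t=28: SET y = 4): z unchanged
  event 7 (t=32: INC y by 15): z unchanged
  event 8 (t=37: DEC z by 13): z (absent) -> -13
  event 9 (t=43: DEC z by 15): z -13 -> -28
  event 10 (t=47: INC x by 13): z unchanged
  event 11 (t=48: SET x = -1): z unchanged
Final: z = -28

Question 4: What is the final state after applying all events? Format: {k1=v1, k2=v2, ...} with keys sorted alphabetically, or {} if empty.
Answer: {x=-1, y=19, z=-28}

Derivation:
  after event 1 (t=1: SET y = -7): {y=-7}
  after event 2 (t=9: SET z = 45): {y=-7, z=45}
  after event 3 (t=11: DEL z): {y=-7}
  after event 4 (t=13: SET y = -6): {y=-6}
  after event 5 (t=21: DEL x): {y=-6}
  after event 6 (t=28: SET y = 4): {y=4}
  after event 7 (t=32: INC y by 15): {y=19}
  after event 8 (t=37: DEC z by 13): {y=19, z=-13}
  after event 9 (t=43: DEC z by 15): {y=19, z=-28}
  after event 10 (t=47: INC x by 13): {x=13, y=19, z=-28}
  after event 11 (t=48: SET x = -1): {x=-1, y=19, z=-28}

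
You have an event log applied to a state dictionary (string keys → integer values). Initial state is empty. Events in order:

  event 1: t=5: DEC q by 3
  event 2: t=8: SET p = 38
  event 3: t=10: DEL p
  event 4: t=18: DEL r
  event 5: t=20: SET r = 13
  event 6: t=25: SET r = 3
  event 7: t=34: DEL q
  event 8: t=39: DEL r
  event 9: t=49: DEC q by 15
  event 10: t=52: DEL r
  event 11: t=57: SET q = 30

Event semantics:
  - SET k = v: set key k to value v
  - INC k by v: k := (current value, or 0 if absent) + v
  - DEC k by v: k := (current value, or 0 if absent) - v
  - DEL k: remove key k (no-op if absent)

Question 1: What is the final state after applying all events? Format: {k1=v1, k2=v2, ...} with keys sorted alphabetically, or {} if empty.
Answer: {q=30}

Derivation:
  after event 1 (t=5: DEC q by 3): {q=-3}
  after event 2 (t=8: SET p = 38): {p=38, q=-3}
  after event 3 (t=10: DEL p): {q=-3}
  after event 4 (t=18: DEL r): {q=-3}
  after event 5 (t=20: SET r = 13): {q=-3, r=13}
  after event 6 (t=25: SET r = 3): {q=-3, r=3}
  after event 7 (t=34: DEL q): {r=3}
  after event 8 (t=39: DEL r): {}
  after event 9 (t=49: DEC q by 15): {q=-15}
  after event 10 (t=52: DEL r): {q=-15}
  after event 11 (t=57: SET q = 30): {q=30}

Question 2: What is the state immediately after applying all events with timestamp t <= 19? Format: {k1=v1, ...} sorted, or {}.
Answer: {q=-3}

Derivation:
Apply events with t <= 19 (4 events):
  after event 1 (t=5: DEC q by 3): {q=-3}
  after event 2 (t=8: SET p = 38): {p=38, q=-3}
  after event 3 (t=10: DEL p): {q=-3}
  after event 4 (t=18: DEL r): {q=-3}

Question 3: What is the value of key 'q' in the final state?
Track key 'q' through all 11 events:
  event 1 (t=5: DEC q by 3): q (absent) -> -3
  event 2 (t=8: SET p = 38): q unchanged
  event 3 (t=10: DEL p): q unchanged
  event 4 (t=18: DEL r): q unchanged
  event 5 (t=20: SET r = 13): q unchanged
  event 6 (t=25: SET r = 3): q unchanged
  event 7 (t=34: DEL q): q -3 -> (absent)
  event 8 (t=39: DEL r): q unchanged
  event 9 (t=49: DEC q by 15): q (absent) -> -15
  event 10 (t=52: DEL r): q unchanged
  event 11 (t=57: SET q = 30): q -15 -> 30
Final: q = 30

Answer: 30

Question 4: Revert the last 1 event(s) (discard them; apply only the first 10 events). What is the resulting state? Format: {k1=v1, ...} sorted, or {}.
Keep first 10 events (discard last 1):
  after event 1 (t=5: DEC q by 3): {q=-3}
  after event 2 (t=8: SET p = 38): {p=38, q=-3}
  after event 3 (t=10: DEL p): {q=-3}
  after event 4 (t=18: DEL r): {q=-3}
  after event 5 (t=20: SET r = 13): {q=-3, r=13}
  after event 6 (t=25: SET r = 3): {q=-3, r=3}
  after event 7 (t=34: DEL q): {r=3}
  after event 8 (t=39: DEL r): {}
  after event 9 (t=49: DEC q by 15): {q=-15}
  after event 10 (t=52: DEL r): {q=-15}

Answer: {q=-15}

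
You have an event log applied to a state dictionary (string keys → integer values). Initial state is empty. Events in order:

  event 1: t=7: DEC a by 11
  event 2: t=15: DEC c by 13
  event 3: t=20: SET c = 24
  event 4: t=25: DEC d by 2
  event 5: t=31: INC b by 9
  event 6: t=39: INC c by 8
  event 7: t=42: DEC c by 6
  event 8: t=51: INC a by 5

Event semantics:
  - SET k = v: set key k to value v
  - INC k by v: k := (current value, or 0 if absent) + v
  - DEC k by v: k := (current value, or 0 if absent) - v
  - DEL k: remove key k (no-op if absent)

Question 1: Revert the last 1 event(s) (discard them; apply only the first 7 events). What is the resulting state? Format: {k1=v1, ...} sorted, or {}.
Keep first 7 events (discard last 1):
  after event 1 (t=7: DEC a by 11): {a=-11}
  after event 2 (t=15: DEC c by 13): {a=-11, c=-13}
  after event 3 (t=20: SET c = 24): {a=-11, c=24}
  after event 4 (t=25: DEC d by 2): {a=-11, c=24, d=-2}
  after event 5 (t=31: INC b by 9): {a=-11, b=9, c=24, d=-2}
  after event 6 (t=39: INC c by 8): {a=-11, b=9, c=32, d=-2}
  after event 7 (t=42: DEC c by 6): {a=-11, b=9, c=26, d=-2}

Answer: {a=-11, b=9, c=26, d=-2}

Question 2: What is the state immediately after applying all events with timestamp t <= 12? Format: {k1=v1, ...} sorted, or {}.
Answer: {a=-11}

Derivation:
Apply events with t <= 12 (1 events):
  after event 1 (t=7: DEC a by 11): {a=-11}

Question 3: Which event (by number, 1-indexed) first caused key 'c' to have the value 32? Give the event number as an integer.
Answer: 6

Derivation:
Looking for first event where c becomes 32:
  event 2: c = -13
  event 3: c = 24
  event 4: c = 24
  event 5: c = 24
  event 6: c 24 -> 32  <-- first match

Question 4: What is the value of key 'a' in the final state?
Track key 'a' through all 8 events:
  event 1 (t=7: DEC a by 11): a (absent) -> -11
  event 2 (t=15: DEC c by 13): a unchanged
  event 3 (t=20: SET c = 24): a unchanged
  event 4 (t=25: DEC d by 2): a unchanged
  event 5 (t=31: INC b by 9): a unchanged
  event 6 (t=39: INC c by 8): a unchanged
  event 7 (t=42: DEC c by 6): a unchanged
  event 8 (t=51: INC a by 5): a -11 -> -6
Final: a = -6

Answer: -6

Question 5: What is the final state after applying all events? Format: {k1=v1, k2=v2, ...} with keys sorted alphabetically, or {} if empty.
Answer: {a=-6, b=9, c=26, d=-2}

Derivation:
  after event 1 (t=7: DEC a by 11): {a=-11}
  after event 2 (t=15: DEC c by 13): {a=-11, c=-13}
  after event 3 (t=20: SET c = 24): {a=-11, c=24}
  after event 4 (t=25: DEC d by 2): {a=-11, c=24, d=-2}
  after event 5 (t=31: INC b by 9): {a=-11, b=9, c=24, d=-2}
  after event 6 (t=39: INC c by 8): {a=-11, b=9, c=32, d=-2}
  after event 7 (t=42: DEC c by 6): {a=-11, b=9, c=26, d=-2}
  after event 8 (t=51: INC a by 5): {a=-6, b=9, c=26, d=-2}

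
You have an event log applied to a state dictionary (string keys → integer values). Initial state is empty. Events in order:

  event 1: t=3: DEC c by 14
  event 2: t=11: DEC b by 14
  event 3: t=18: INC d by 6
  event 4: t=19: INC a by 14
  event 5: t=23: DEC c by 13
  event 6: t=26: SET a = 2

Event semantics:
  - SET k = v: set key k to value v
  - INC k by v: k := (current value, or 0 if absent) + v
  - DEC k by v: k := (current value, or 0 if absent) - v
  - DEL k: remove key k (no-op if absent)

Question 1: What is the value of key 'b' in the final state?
Track key 'b' through all 6 events:
  event 1 (t=3: DEC c by 14): b unchanged
  event 2 (t=11: DEC b by 14): b (absent) -> -14
  event 3 (t=18: INC d by 6): b unchanged
  event 4 (t=19: INC a by 14): b unchanged
  event 5 (t=23: DEC c by 13): b unchanged
  event 6 (t=26: SET a = 2): b unchanged
Final: b = -14

Answer: -14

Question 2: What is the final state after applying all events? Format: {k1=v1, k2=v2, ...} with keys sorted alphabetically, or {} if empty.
Answer: {a=2, b=-14, c=-27, d=6}

Derivation:
  after event 1 (t=3: DEC c by 14): {c=-14}
  after event 2 (t=11: DEC b by 14): {b=-14, c=-14}
  after event 3 (t=18: INC d by 6): {b=-14, c=-14, d=6}
  after event 4 (t=19: INC a by 14): {a=14, b=-14, c=-14, d=6}
  after event 5 (t=23: DEC c by 13): {a=14, b=-14, c=-27, d=6}
  after event 6 (t=26: SET a = 2): {a=2, b=-14, c=-27, d=6}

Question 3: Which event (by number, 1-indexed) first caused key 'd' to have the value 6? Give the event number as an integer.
Answer: 3

Derivation:
Looking for first event where d becomes 6:
  event 3: d (absent) -> 6  <-- first match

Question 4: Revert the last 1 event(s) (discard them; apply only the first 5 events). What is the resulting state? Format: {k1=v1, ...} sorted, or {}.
Answer: {a=14, b=-14, c=-27, d=6}

Derivation:
Keep first 5 events (discard last 1):
  after event 1 (t=3: DEC c by 14): {c=-14}
  after event 2 (t=11: DEC b by 14): {b=-14, c=-14}
  after event 3 (t=18: INC d by 6): {b=-14, c=-14, d=6}
  after event 4 (t=19: INC a by 14): {a=14, b=-14, c=-14, d=6}
  after event 5 (t=23: DEC c by 13): {a=14, b=-14, c=-27, d=6}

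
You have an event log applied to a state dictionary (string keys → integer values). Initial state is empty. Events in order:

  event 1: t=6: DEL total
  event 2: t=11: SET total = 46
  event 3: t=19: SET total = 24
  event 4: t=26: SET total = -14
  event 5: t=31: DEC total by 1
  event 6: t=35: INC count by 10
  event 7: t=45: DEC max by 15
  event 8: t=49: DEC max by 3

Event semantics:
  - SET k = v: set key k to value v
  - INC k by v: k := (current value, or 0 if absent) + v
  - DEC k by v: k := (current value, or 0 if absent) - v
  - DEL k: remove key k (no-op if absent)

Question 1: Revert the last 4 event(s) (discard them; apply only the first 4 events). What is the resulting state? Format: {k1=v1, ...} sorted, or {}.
Answer: {total=-14}

Derivation:
Keep first 4 events (discard last 4):
  after event 1 (t=6: DEL total): {}
  after event 2 (t=11: SET total = 46): {total=46}
  after event 3 (t=19: SET total = 24): {total=24}
  after event 4 (t=26: SET total = -14): {total=-14}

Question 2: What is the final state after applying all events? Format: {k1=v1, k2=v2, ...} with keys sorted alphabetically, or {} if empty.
  after event 1 (t=6: DEL total): {}
  after event 2 (t=11: SET total = 46): {total=46}
  after event 3 (t=19: SET total = 24): {total=24}
  after event 4 (t=26: SET total = -14): {total=-14}
  after event 5 (t=31: DEC total by 1): {total=-15}
  after event 6 (t=35: INC count by 10): {count=10, total=-15}
  after event 7 (t=45: DEC max by 15): {count=10, max=-15, total=-15}
  after event 8 (t=49: DEC max by 3): {count=10, max=-18, total=-15}

Answer: {count=10, max=-18, total=-15}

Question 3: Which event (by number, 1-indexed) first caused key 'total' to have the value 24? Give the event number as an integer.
Answer: 3

Derivation:
Looking for first event where total becomes 24:
  event 2: total = 46
  event 3: total 46 -> 24  <-- first match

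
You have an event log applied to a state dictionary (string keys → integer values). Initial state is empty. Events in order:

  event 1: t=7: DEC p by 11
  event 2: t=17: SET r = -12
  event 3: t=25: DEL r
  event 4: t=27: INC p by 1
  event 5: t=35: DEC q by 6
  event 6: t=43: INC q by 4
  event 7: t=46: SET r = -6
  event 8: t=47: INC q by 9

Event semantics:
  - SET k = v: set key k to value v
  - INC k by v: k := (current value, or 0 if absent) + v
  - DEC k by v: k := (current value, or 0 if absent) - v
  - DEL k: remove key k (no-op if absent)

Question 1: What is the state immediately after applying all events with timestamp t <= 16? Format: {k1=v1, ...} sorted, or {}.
Answer: {p=-11}

Derivation:
Apply events with t <= 16 (1 events):
  after event 1 (t=7: DEC p by 11): {p=-11}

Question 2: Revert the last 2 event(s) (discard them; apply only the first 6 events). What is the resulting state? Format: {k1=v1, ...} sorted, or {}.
Answer: {p=-10, q=-2}

Derivation:
Keep first 6 events (discard last 2):
  after event 1 (t=7: DEC p by 11): {p=-11}
  after event 2 (t=17: SET r = -12): {p=-11, r=-12}
  after event 3 (t=25: DEL r): {p=-11}
  after event 4 (t=27: INC p by 1): {p=-10}
  after event 5 (t=35: DEC q by 6): {p=-10, q=-6}
  after event 6 (t=43: INC q by 4): {p=-10, q=-2}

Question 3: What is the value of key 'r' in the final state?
Track key 'r' through all 8 events:
  event 1 (t=7: DEC p by 11): r unchanged
  event 2 (t=17: SET r = -12): r (absent) -> -12
  event 3 (t=25: DEL r): r -12 -> (absent)
  event 4 (t=27: INC p by 1): r unchanged
  event 5 (t=35: DEC q by 6): r unchanged
  event 6 (t=43: INC q by 4): r unchanged
  event 7 (t=46: SET r = -6): r (absent) -> -6
  event 8 (t=47: INC q by 9): r unchanged
Final: r = -6

Answer: -6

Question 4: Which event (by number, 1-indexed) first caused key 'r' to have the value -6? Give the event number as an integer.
Answer: 7

Derivation:
Looking for first event where r becomes -6:
  event 2: r = -12
  event 3: r = (absent)
  event 7: r (absent) -> -6  <-- first match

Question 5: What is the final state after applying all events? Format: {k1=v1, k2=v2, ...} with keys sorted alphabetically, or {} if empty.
Answer: {p=-10, q=7, r=-6}

Derivation:
  after event 1 (t=7: DEC p by 11): {p=-11}
  after event 2 (t=17: SET r = -12): {p=-11, r=-12}
  after event 3 (t=25: DEL r): {p=-11}
  after event 4 (t=27: INC p by 1): {p=-10}
  after event 5 (t=35: DEC q by 6): {p=-10, q=-6}
  after event 6 (t=43: INC q by 4): {p=-10, q=-2}
  after event 7 (t=46: SET r = -6): {p=-10, q=-2, r=-6}
  after event 8 (t=47: INC q by 9): {p=-10, q=7, r=-6}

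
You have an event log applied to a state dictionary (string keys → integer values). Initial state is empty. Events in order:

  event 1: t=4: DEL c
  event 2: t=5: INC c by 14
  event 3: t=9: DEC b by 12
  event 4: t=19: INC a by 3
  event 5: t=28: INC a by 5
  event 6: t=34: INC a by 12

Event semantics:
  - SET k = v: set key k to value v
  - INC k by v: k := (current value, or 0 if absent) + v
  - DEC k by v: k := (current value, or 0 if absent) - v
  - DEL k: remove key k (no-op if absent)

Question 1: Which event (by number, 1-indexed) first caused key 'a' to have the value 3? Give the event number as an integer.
Answer: 4

Derivation:
Looking for first event where a becomes 3:
  event 4: a (absent) -> 3  <-- first match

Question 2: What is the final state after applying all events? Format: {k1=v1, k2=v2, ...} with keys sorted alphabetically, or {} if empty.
  after event 1 (t=4: DEL c): {}
  after event 2 (t=5: INC c by 14): {c=14}
  after event 3 (t=9: DEC b by 12): {b=-12, c=14}
  after event 4 (t=19: INC a by 3): {a=3, b=-12, c=14}
  after event 5 (t=28: INC a by 5): {a=8, b=-12, c=14}
  after event 6 (t=34: INC a by 12): {a=20, b=-12, c=14}

Answer: {a=20, b=-12, c=14}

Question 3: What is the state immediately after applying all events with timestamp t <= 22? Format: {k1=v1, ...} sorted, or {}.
Answer: {a=3, b=-12, c=14}

Derivation:
Apply events with t <= 22 (4 events):
  after event 1 (t=4: DEL c): {}
  after event 2 (t=5: INC c by 14): {c=14}
  after event 3 (t=9: DEC b by 12): {b=-12, c=14}
  after event 4 (t=19: INC a by 3): {a=3, b=-12, c=14}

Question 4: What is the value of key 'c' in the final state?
Answer: 14

Derivation:
Track key 'c' through all 6 events:
  event 1 (t=4: DEL c): c (absent) -> (absent)
  event 2 (t=5: INC c by 14): c (absent) -> 14
  event 3 (t=9: DEC b by 12): c unchanged
  event 4 (t=19: INC a by 3): c unchanged
  event 5 (t=28: INC a by 5): c unchanged
  event 6 (t=34: INC a by 12): c unchanged
Final: c = 14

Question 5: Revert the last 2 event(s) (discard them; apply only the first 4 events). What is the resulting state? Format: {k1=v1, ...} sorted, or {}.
Answer: {a=3, b=-12, c=14}

Derivation:
Keep first 4 events (discard last 2):
  after event 1 (t=4: DEL c): {}
  after event 2 (t=5: INC c by 14): {c=14}
  after event 3 (t=9: DEC b by 12): {b=-12, c=14}
  after event 4 (t=19: INC a by 3): {a=3, b=-12, c=14}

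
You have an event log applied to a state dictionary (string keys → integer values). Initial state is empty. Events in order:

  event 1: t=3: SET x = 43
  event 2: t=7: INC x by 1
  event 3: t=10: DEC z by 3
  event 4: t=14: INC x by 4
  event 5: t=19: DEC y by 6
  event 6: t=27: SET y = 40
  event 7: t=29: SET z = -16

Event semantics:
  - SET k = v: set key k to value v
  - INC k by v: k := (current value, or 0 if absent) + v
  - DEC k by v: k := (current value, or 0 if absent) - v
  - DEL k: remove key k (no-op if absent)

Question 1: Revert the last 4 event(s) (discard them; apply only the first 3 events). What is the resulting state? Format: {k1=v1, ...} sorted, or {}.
Answer: {x=44, z=-3}

Derivation:
Keep first 3 events (discard last 4):
  after event 1 (t=3: SET x = 43): {x=43}
  after event 2 (t=7: INC x by 1): {x=44}
  after event 3 (t=10: DEC z by 3): {x=44, z=-3}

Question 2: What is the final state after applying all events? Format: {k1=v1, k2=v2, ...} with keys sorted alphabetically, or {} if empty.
Answer: {x=48, y=40, z=-16}

Derivation:
  after event 1 (t=3: SET x = 43): {x=43}
  after event 2 (t=7: INC x by 1): {x=44}
  after event 3 (t=10: DEC z by 3): {x=44, z=-3}
  after event 4 (t=14: INC x by 4): {x=48, z=-3}
  after event 5 (t=19: DEC y by 6): {x=48, y=-6, z=-3}
  after event 6 (t=27: SET y = 40): {x=48, y=40, z=-3}
  after event 7 (t=29: SET z = -16): {x=48, y=40, z=-16}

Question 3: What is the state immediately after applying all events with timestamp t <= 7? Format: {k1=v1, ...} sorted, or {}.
Answer: {x=44}

Derivation:
Apply events with t <= 7 (2 events):
  after event 1 (t=3: SET x = 43): {x=43}
  after event 2 (t=7: INC x by 1): {x=44}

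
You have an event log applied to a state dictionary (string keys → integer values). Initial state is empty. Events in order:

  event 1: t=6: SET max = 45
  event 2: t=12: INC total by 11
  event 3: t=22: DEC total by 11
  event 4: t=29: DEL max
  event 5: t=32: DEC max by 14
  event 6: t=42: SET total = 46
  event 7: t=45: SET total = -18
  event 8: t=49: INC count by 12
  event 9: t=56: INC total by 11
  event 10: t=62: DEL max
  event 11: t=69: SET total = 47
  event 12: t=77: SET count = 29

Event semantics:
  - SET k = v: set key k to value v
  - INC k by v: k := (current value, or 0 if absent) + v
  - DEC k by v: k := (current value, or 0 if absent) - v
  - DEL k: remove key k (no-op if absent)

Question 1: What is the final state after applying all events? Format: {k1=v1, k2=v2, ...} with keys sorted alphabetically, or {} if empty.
Answer: {count=29, total=47}

Derivation:
  after event 1 (t=6: SET max = 45): {max=45}
  after event 2 (t=12: INC total by 11): {max=45, total=11}
  after event 3 (t=22: DEC total by 11): {max=45, total=0}
  after event 4 (t=29: DEL max): {total=0}
  after event 5 (t=32: DEC max by 14): {max=-14, total=0}
  after event 6 (t=42: SET total = 46): {max=-14, total=46}
  after event 7 (t=45: SET total = -18): {max=-14, total=-18}
  after event 8 (t=49: INC count by 12): {count=12, max=-14, total=-18}
  after event 9 (t=56: INC total by 11): {count=12, max=-14, total=-7}
  after event 10 (t=62: DEL max): {count=12, total=-7}
  after event 11 (t=69: SET total = 47): {count=12, total=47}
  after event 12 (t=77: SET count = 29): {count=29, total=47}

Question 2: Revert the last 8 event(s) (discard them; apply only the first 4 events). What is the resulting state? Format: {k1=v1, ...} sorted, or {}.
Answer: {total=0}

Derivation:
Keep first 4 events (discard last 8):
  after event 1 (t=6: SET max = 45): {max=45}
  after event 2 (t=12: INC total by 11): {max=45, total=11}
  after event 3 (t=22: DEC total by 11): {max=45, total=0}
  after event 4 (t=29: DEL max): {total=0}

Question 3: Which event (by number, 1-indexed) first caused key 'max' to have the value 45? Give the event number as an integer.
Looking for first event where max becomes 45:
  event 1: max (absent) -> 45  <-- first match

Answer: 1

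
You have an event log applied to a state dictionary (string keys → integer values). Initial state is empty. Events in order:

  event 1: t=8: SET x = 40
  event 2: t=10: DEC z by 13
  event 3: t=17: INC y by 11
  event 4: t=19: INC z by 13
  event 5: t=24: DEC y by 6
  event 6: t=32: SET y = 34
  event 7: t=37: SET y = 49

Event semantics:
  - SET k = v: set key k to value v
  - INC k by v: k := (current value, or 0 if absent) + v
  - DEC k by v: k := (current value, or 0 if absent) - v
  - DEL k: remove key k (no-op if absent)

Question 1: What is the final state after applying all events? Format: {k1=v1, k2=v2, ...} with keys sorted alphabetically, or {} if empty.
Answer: {x=40, y=49, z=0}

Derivation:
  after event 1 (t=8: SET x = 40): {x=40}
  after event 2 (t=10: DEC z by 13): {x=40, z=-13}
  after event 3 (t=17: INC y by 11): {x=40, y=11, z=-13}
  after event 4 (t=19: INC z by 13): {x=40, y=11, z=0}
  after event 5 (t=24: DEC y by 6): {x=40, y=5, z=0}
  after event 6 (t=32: SET y = 34): {x=40, y=34, z=0}
  after event 7 (t=37: SET y = 49): {x=40, y=49, z=0}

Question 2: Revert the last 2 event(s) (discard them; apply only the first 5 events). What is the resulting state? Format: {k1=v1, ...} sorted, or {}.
Answer: {x=40, y=5, z=0}

Derivation:
Keep first 5 events (discard last 2):
  after event 1 (t=8: SET x = 40): {x=40}
  after event 2 (t=10: DEC z by 13): {x=40, z=-13}
  after event 3 (t=17: INC y by 11): {x=40, y=11, z=-13}
  after event 4 (t=19: INC z by 13): {x=40, y=11, z=0}
  after event 5 (t=24: DEC y by 6): {x=40, y=5, z=0}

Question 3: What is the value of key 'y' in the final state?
Answer: 49

Derivation:
Track key 'y' through all 7 events:
  event 1 (t=8: SET x = 40): y unchanged
  event 2 (t=10: DEC z by 13): y unchanged
  event 3 (t=17: INC y by 11): y (absent) -> 11
  event 4 (t=19: INC z by 13): y unchanged
  event 5 (t=24: DEC y by 6): y 11 -> 5
  event 6 (t=32: SET y = 34): y 5 -> 34
  event 7 (t=37: SET y = 49): y 34 -> 49
Final: y = 49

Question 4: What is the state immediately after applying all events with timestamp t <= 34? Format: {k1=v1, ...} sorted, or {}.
Answer: {x=40, y=34, z=0}

Derivation:
Apply events with t <= 34 (6 events):
  after event 1 (t=8: SET x = 40): {x=40}
  after event 2 (t=10: DEC z by 13): {x=40, z=-13}
  after event 3 (t=17: INC y by 11): {x=40, y=11, z=-13}
  after event 4 (t=19: INC z by 13): {x=40, y=11, z=0}
  after event 5 (t=24: DEC y by 6): {x=40, y=5, z=0}
  after event 6 (t=32: SET y = 34): {x=40, y=34, z=0}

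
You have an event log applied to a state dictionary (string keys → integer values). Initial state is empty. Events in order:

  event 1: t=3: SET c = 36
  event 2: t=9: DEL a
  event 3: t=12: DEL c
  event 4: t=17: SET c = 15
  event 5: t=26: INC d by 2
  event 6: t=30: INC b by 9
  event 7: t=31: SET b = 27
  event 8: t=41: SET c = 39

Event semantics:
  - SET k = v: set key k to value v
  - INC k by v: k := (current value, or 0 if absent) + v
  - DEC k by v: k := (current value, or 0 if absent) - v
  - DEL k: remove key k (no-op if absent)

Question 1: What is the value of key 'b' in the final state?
Answer: 27

Derivation:
Track key 'b' through all 8 events:
  event 1 (t=3: SET c = 36): b unchanged
  event 2 (t=9: DEL a): b unchanged
  event 3 (t=12: DEL c): b unchanged
  event 4 (t=17: SET c = 15): b unchanged
  event 5 (t=26: INC d by 2): b unchanged
  event 6 (t=30: INC b by 9): b (absent) -> 9
  event 7 (t=31: SET b = 27): b 9 -> 27
  event 8 (t=41: SET c = 39): b unchanged
Final: b = 27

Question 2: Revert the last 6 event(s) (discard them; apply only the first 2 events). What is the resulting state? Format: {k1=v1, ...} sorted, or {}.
Keep first 2 events (discard last 6):
  after event 1 (t=3: SET c = 36): {c=36}
  after event 2 (t=9: DEL a): {c=36}

Answer: {c=36}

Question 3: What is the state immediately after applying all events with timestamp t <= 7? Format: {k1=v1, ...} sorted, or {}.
Apply events with t <= 7 (1 events):
  after event 1 (t=3: SET c = 36): {c=36}

Answer: {c=36}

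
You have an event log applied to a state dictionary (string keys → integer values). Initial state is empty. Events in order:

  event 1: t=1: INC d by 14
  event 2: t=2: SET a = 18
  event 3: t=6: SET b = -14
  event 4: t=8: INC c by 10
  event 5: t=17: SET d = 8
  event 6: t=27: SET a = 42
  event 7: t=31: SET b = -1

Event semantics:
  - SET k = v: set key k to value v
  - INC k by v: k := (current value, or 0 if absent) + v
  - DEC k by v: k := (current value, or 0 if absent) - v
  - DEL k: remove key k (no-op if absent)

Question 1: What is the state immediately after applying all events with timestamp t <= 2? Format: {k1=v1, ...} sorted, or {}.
Apply events with t <= 2 (2 events):
  after event 1 (t=1: INC d by 14): {d=14}
  after event 2 (t=2: SET a = 18): {a=18, d=14}

Answer: {a=18, d=14}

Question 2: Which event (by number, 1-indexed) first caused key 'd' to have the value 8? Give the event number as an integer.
Answer: 5

Derivation:
Looking for first event where d becomes 8:
  event 1: d = 14
  event 2: d = 14
  event 3: d = 14
  event 4: d = 14
  event 5: d 14 -> 8  <-- first match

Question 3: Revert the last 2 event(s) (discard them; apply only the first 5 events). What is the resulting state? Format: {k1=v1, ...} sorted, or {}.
Answer: {a=18, b=-14, c=10, d=8}

Derivation:
Keep first 5 events (discard last 2):
  after event 1 (t=1: INC d by 14): {d=14}
  after event 2 (t=2: SET a = 18): {a=18, d=14}
  after event 3 (t=6: SET b = -14): {a=18, b=-14, d=14}
  after event 4 (t=8: INC c by 10): {a=18, b=-14, c=10, d=14}
  after event 5 (t=17: SET d = 8): {a=18, b=-14, c=10, d=8}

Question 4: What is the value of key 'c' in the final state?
Track key 'c' through all 7 events:
  event 1 (t=1: INC d by 14): c unchanged
  event 2 (t=2: SET a = 18): c unchanged
  event 3 (t=6: SET b = -14): c unchanged
  event 4 (t=8: INC c by 10): c (absent) -> 10
  event 5 (t=17: SET d = 8): c unchanged
  event 6 (t=27: SET a = 42): c unchanged
  event 7 (t=31: SET b = -1): c unchanged
Final: c = 10

Answer: 10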